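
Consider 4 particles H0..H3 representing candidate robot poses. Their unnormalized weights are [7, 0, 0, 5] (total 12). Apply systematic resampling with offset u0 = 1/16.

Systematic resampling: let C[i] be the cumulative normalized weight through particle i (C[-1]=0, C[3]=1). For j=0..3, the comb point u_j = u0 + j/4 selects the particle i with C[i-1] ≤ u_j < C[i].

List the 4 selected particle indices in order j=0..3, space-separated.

C = [7/12, 7/12, 7/12, 1]
j=0: u_0=1/16 ∈ [0, 7/12) → index 0
j=1: u_1=5/16 ∈ [0, 7/12) → index 0
j=2: u_2=9/16 ∈ [0, 7/12) → index 0
j=3: u_3=13/16 ∈ [7/12, 1) → index 3

0 0 0 3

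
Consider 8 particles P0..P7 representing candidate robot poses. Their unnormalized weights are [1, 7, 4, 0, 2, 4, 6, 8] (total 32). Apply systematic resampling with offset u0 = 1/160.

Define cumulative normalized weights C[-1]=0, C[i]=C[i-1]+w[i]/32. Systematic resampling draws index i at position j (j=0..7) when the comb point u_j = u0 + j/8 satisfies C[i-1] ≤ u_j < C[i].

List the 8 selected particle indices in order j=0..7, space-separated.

C = [1/32, 1/4, 3/8, 3/8, 7/16, 9/16, 3/4, 1]
j=0: u_0=1/160 ∈ [0, 1/32) → index 0
j=1: u_1=21/160 ∈ [1/32, 1/4) → index 1
j=2: u_2=41/160 ∈ [1/4, 3/8) → index 2
j=3: u_3=61/160 ∈ [3/8, 7/16) → index 4
j=4: u_4=81/160 ∈ [7/16, 9/16) → index 5
j=5: u_5=101/160 ∈ [9/16, 3/4) → index 6
j=6: u_6=121/160 ∈ [3/4, 1) → index 7
j=7: u_7=141/160 ∈ [3/4, 1) → index 7

0 1 2 4 5 6 7 7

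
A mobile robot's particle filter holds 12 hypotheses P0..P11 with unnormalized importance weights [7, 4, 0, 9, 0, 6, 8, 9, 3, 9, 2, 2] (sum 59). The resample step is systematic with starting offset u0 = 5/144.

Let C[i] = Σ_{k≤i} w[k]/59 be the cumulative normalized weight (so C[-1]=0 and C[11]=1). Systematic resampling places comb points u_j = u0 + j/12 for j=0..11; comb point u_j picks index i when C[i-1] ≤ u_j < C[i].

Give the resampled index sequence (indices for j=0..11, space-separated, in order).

0 0 3 3 5 6 6 7 7 9 9 10

C = [7/59, 11/59, 11/59, 20/59, 20/59, 26/59, 34/59, 43/59, 46/59, 55/59, 57/59, 1]
j=0: u_0=5/144 ∈ [0, 7/59) → index 0
j=1: u_1=17/144 ∈ [0, 7/59) → index 0
j=2: u_2=29/144 ∈ [11/59, 20/59) → index 3
j=3: u_3=41/144 ∈ [11/59, 20/59) → index 3
j=4: u_4=53/144 ∈ [20/59, 26/59) → index 5
j=5: u_5=65/144 ∈ [26/59, 34/59) → index 6
j=6: u_6=77/144 ∈ [26/59, 34/59) → index 6
j=7: u_7=89/144 ∈ [34/59, 43/59) → index 7
j=8: u_8=101/144 ∈ [34/59, 43/59) → index 7
j=9: u_9=113/144 ∈ [46/59, 55/59) → index 9
j=10: u_10=125/144 ∈ [46/59, 55/59) → index 9
j=11: u_11=137/144 ∈ [55/59, 57/59) → index 10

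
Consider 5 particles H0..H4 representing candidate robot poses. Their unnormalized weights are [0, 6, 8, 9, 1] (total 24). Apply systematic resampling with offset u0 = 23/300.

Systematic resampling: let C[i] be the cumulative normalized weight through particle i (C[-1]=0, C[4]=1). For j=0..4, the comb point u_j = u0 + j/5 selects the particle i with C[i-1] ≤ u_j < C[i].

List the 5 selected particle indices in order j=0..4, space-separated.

1 2 2 3 3

C = [0, 1/4, 7/12, 23/24, 1]
j=0: u_0=23/300 ∈ [0, 1/4) → index 1
j=1: u_1=83/300 ∈ [1/4, 7/12) → index 2
j=2: u_2=143/300 ∈ [1/4, 7/12) → index 2
j=3: u_3=203/300 ∈ [7/12, 23/24) → index 3
j=4: u_4=263/300 ∈ [7/12, 23/24) → index 3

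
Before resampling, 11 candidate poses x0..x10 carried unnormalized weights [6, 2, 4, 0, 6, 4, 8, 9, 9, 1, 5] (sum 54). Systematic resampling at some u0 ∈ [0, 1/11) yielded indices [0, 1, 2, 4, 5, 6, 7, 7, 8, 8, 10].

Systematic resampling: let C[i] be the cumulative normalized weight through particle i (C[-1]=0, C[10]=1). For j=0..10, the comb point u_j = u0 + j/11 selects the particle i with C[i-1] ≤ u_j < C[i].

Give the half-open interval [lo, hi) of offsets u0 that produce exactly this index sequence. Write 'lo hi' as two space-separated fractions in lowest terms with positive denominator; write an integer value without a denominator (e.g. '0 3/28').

C = [1/9, 4/27, 2/9, 2/9, 1/3, 11/27, 5/9, 13/18, 8/9, 49/54, 1]
j=0 picked index 0: u0 ∈ [0, 1/9)
j=1 picked index 1: u0 ∈ [2/99, 17/297)
j=2 picked index 2: u0 ∈ [-10/297, 4/99)
j=3 picked index 4: u0 ∈ [-5/99, 2/33)
j=4 picked index 5: u0 ∈ [-1/33, 13/297)
j=5 picked index 6: u0 ∈ [-14/297, 10/99)
j=6 picked index 7: u0 ∈ [1/99, 35/198)
j=7 picked index 7: u0 ∈ [-8/99, 17/198)
j=8 picked index 8: u0 ∈ [-1/198, 16/99)
j=9 picked index 8: u0 ∈ [-19/198, 7/99)
j=10 picked index 10: u0 ∈ [-1/594, 1/11)
intersection: [2/99, 4/99)

2/99 4/99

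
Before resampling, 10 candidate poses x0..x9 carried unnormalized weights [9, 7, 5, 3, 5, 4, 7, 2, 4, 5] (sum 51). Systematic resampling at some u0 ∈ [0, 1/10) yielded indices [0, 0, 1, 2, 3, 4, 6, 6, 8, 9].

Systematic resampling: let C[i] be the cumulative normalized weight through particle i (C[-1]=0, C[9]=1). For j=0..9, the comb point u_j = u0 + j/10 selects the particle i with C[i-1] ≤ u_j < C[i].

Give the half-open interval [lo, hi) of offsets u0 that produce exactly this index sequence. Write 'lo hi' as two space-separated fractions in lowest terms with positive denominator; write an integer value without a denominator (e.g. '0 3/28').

C = [3/17, 16/51, 7/17, 8/17, 29/51, 11/17, 40/51, 14/17, 46/51, 1]
j=0 picked index 0: u0 ∈ [0, 3/17)
j=1 picked index 0: u0 ∈ [-1/10, 13/170)
j=2 picked index 1: u0 ∈ [-2/85, 29/255)
j=3 picked index 2: u0 ∈ [7/510, 19/170)
j=4 picked index 3: u0 ∈ [1/85, 6/85)
j=5 picked index 4: u0 ∈ [-1/34, 7/102)
j=6 picked index 6: u0 ∈ [4/85, 47/255)
j=7 picked index 6: u0 ∈ [-9/170, 43/510)
j=8 picked index 8: u0 ∈ [2/85, 26/255)
j=9 picked index 9: u0 ∈ [1/510, 1/10)
intersection: [4/85, 7/102)

4/85 7/102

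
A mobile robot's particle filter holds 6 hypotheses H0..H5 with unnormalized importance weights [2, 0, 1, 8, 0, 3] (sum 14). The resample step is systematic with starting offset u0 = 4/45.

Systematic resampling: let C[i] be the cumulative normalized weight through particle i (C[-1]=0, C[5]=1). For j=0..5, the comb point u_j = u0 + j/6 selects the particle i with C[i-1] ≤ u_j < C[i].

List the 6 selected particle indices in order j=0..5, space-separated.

C = [1/7, 1/7, 3/14, 11/14, 11/14, 1]
j=0: u_0=4/45 ∈ [0, 1/7) → index 0
j=1: u_1=23/90 ∈ [3/14, 11/14) → index 3
j=2: u_2=19/45 ∈ [3/14, 11/14) → index 3
j=3: u_3=53/90 ∈ [3/14, 11/14) → index 3
j=4: u_4=34/45 ∈ [3/14, 11/14) → index 3
j=5: u_5=83/90 ∈ [11/14, 1) → index 5

0 3 3 3 3 5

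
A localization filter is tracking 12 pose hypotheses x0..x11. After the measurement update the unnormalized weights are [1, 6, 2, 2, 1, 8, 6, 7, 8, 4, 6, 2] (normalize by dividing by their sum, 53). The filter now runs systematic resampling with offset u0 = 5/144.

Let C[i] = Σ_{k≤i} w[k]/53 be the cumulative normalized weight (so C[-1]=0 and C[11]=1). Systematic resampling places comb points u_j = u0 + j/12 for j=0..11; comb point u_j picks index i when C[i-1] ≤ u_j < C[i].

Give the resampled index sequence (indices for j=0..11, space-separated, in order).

1 1 3 5 5 6 7 7 8 9 10 10

C = [1/53, 7/53, 9/53, 11/53, 12/53, 20/53, 26/53, 33/53, 41/53, 45/53, 51/53, 1]
j=0: u_0=5/144 ∈ [1/53, 7/53) → index 1
j=1: u_1=17/144 ∈ [1/53, 7/53) → index 1
j=2: u_2=29/144 ∈ [9/53, 11/53) → index 3
j=3: u_3=41/144 ∈ [12/53, 20/53) → index 5
j=4: u_4=53/144 ∈ [12/53, 20/53) → index 5
j=5: u_5=65/144 ∈ [20/53, 26/53) → index 6
j=6: u_6=77/144 ∈ [26/53, 33/53) → index 7
j=7: u_7=89/144 ∈ [26/53, 33/53) → index 7
j=8: u_8=101/144 ∈ [33/53, 41/53) → index 8
j=9: u_9=113/144 ∈ [41/53, 45/53) → index 9
j=10: u_10=125/144 ∈ [45/53, 51/53) → index 10
j=11: u_11=137/144 ∈ [45/53, 51/53) → index 10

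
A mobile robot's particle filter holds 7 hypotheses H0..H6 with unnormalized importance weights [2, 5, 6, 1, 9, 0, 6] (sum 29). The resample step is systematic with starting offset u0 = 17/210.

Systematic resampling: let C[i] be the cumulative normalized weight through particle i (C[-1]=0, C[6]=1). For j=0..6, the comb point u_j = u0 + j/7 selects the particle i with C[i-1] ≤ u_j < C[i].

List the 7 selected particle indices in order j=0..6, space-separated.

1 1 2 4 4 6 6

C = [2/29, 7/29, 13/29, 14/29, 23/29, 23/29, 1]
j=0: u_0=17/210 ∈ [2/29, 7/29) → index 1
j=1: u_1=47/210 ∈ [2/29, 7/29) → index 1
j=2: u_2=11/30 ∈ [7/29, 13/29) → index 2
j=3: u_3=107/210 ∈ [14/29, 23/29) → index 4
j=4: u_4=137/210 ∈ [14/29, 23/29) → index 4
j=5: u_5=167/210 ∈ [23/29, 1) → index 6
j=6: u_6=197/210 ∈ [23/29, 1) → index 6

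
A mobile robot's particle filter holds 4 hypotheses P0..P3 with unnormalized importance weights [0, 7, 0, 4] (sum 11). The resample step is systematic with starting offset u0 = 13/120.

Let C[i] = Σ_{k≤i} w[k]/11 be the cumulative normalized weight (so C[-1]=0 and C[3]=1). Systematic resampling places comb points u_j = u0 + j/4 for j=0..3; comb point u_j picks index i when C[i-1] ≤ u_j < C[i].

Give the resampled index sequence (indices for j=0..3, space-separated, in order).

1 1 1 3

C = [0, 7/11, 7/11, 1]
j=0: u_0=13/120 ∈ [0, 7/11) → index 1
j=1: u_1=43/120 ∈ [0, 7/11) → index 1
j=2: u_2=73/120 ∈ [0, 7/11) → index 1
j=3: u_3=103/120 ∈ [7/11, 1) → index 3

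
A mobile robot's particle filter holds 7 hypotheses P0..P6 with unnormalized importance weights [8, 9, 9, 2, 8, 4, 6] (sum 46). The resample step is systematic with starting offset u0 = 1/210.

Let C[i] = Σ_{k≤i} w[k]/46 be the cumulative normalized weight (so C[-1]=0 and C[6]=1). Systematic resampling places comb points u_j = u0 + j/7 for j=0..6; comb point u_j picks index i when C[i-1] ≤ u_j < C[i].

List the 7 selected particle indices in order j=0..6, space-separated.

C = [4/23, 17/46, 13/23, 14/23, 18/23, 20/23, 1]
j=0: u_0=1/210 ∈ [0, 4/23) → index 0
j=1: u_1=31/210 ∈ [0, 4/23) → index 0
j=2: u_2=61/210 ∈ [4/23, 17/46) → index 1
j=3: u_3=13/30 ∈ [17/46, 13/23) → index 2
j=4: u_4=121/210 ∈ [13/23, 14/23) → index 3
j=5: u_5=151/210 ∈ [14/23, 18/23) → index 4
j=6: u_6=181/210 ∈ [18/23, 20/23) → index 5

0 0 1 2 3 4 5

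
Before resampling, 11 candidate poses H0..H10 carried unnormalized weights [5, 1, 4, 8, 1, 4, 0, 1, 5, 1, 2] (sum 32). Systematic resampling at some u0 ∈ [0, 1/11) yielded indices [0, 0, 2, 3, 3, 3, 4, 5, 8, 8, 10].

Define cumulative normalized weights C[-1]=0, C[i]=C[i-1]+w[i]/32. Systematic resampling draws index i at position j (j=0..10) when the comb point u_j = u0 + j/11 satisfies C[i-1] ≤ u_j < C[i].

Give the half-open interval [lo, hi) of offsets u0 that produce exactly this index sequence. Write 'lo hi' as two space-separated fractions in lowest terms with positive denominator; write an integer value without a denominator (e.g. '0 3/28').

C = [5/32, 3/16, 5/16, 9/16, 19/32, 23/32, 23/32, 3/4, 29/32, 15/16, 1]
j=0 picked index 0: u0 ∈ [0, 5/32)
j=1 picked index 0: u0 ∈ [-1/11, 23/352)
j=2 picked index 2: u0 ∈ [1/176, 23/176)
j=3 picked index 3: u0 ∈ [7/176, 51/176)
j=4 picked index 3: u0 ∈ [-9/176, 35/176)
j=5 picked index 3: u0 ∈ [-25/176, 19/176)
j=6 picked index 4: u0 ∈ [3/176, 17/352)
j=7 picked index 5: u0 ∈ [-15/352, 29/352)
j=8 picked index 8: u0 ∈ [1/44, 63/352)
j=9 picked index 8: u0 ∈ [-3/44, 31/352)
j=10 picked index 10: u0 ∈ [5/176, 1/11)
intersection: [7/176, 17/352)

7/176 17/352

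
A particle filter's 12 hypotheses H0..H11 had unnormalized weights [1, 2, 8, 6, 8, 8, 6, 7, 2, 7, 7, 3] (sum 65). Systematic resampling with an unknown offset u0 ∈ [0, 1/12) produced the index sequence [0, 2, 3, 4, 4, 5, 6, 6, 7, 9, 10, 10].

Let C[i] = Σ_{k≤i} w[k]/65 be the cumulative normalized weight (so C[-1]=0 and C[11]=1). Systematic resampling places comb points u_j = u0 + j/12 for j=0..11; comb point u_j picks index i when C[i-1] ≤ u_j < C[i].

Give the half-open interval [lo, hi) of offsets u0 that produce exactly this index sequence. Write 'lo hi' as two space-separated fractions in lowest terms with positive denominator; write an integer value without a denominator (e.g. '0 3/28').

C = [1/65, 3/65, 11/65, 17/65, 5/13, 33/65, 3/5, 46/65, 48/65, 11/13, 62/65, 1]
j=0 picked index 0: u0 ∈ [0, 1/65)
j=1 picked index 2: u0 ∈ [-29/780, 67/780)
j=2 picked index 3: u0 ∈ [1/390, 37/390)
j=3 picked index 4: u0 ∈ [3/260, 7/52)
j=4 picked index 4: u0 ∈ [-14/195, 2/39)
j=5 picked index 5: u0 ∈ [-5/156, 71/780)
j=6 picked index 6: u0 ∈ [1/130, 1/10)
j=7 picked index 6: u0 ∈ [-59/780, 1/60)
j=8 picked index 7: u0 ∈ [-1/15, 8/195)
j=9 picked index 9: u0 ∈ [-3/260, 5/52)
j=10 picked index 10: u0 ∈ [1/78, 47/390)
j=11 picked index 10: u0 ∈ [-11/156, 29/780)
intersection: [1/78, 1/65)

1/78 1/65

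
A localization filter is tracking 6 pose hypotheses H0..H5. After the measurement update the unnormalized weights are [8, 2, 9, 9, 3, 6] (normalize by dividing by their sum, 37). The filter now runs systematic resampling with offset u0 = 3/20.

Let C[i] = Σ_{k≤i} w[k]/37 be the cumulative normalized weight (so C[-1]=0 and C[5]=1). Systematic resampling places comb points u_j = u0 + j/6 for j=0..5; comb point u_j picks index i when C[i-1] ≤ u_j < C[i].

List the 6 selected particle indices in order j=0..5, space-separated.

C = [8/37, 10/37, 19/37, 28/37, 31/37, 1]
j=0: u_0=3/20 ∈ [0, 8/37) → index 0
j=1: u_1=19/60 ∈ [10/37, 19/37) → index 2
j=2: u_2=29/60 ∈ [10/37, 19/37) → index 2
j=3: u_3=13/20 ∈ [19/37, 28/37) → index 3
j=4: u_4=49/60 ∈ [28/37, 31/37) → index 4
j=5: u_5=59/60 ∈ [31/37, 1) → index 5

0 2 2 3 4 5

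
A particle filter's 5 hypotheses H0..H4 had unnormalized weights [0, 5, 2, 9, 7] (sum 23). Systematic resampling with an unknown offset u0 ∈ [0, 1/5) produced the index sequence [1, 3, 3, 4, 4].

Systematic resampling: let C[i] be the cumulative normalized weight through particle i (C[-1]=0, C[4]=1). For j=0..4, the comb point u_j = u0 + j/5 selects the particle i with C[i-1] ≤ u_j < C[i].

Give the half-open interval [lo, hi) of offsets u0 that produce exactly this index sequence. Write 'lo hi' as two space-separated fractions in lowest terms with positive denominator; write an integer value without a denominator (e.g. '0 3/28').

12/115 1/5

C = [0, 5/23, 7/23, 16/23, 1]
j=0 picked index 1: u0 ∈ [0, 5/23)
j=1 picked index 3: u0 ∈ [12/115, 57/115)
j=2 picked index 3: u0 ∈ [-11/115, 34/115)
j=3 picked index 4: u0 ∈ [11/115, 2/5)
j=4 picked index 4: u0 ∈ [-12/115, 1/5)
intersection: [12/115, 1/5)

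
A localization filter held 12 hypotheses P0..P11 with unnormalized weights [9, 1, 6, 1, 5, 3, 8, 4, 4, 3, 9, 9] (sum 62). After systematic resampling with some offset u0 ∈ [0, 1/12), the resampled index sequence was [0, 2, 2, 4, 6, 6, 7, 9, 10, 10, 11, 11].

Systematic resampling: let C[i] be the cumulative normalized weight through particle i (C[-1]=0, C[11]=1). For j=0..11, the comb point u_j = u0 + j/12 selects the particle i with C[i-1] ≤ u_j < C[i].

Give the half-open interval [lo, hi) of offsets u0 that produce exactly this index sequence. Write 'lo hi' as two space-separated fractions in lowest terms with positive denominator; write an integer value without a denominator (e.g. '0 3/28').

C = [9/62, 5/31, 8/31, 17/62, 11/31, 25/62, 33/62, 37/62, 41/62, 22/31, 53/62, 1]
j=0 picked index 0: u0 ∈ [0, 9/62)
j=1 picked index 2: u0 ∈ [29/372, 65/372)
j=2 picked index 2: u0 ∈ [-1/186, 17/186)
j=3 picked index 4: u0 ∈ [3/124, 13/124)
j=4 picked index 6: u0 ∈ [13/186, 37/186)
j=5 picked index 6: u0 ∈ [-5/372, 43/372)
j=6 picked index 7: u0 ∈ [1/31, 3/31)
j=7 picked index 9: u0 ∈ [29/372, 47/372)
j=8 picked index 10: u0 ∈ [4/93, 35/186)
j=9 picked index 10: u0 ∈ [-5/124, 13/124)
j=10 picked index 11: u0 ∈ [2/93, 1/6)
j=11 picked index 11: u0 ∈ [-23/372, 1/12)
intersection: [29/372, 1/12)

29/372 1/12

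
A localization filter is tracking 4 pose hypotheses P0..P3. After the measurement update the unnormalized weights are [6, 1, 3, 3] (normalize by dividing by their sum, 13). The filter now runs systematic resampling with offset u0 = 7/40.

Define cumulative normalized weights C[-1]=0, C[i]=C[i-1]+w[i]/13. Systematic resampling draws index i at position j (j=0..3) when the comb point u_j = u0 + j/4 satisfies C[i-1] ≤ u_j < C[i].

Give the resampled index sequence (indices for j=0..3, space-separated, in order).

C = [6/13, 7/13, 10/13, 1]
j=0: u_0=7/40 ∈ [0, 6/13) → index 0
j=1: u_1=17/40 ∈ [0, 6/13) → index 0
j=2: u_2=27/40 ∈ [7/13, 10/13) → index 2
j=3: u_3=37/40 ∈ [10/13, 1) → index 3

0 0 2 3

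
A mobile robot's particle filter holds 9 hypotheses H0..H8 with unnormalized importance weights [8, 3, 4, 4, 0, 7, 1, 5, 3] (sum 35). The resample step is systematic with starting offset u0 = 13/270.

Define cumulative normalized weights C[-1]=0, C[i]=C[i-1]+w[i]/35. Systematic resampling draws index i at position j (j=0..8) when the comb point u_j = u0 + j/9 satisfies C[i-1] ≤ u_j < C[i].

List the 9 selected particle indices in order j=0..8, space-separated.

C = [8/35, 11/35, 3/7, 19/35, 19/35, 26/35, 27/35, 32/35, 1]
j=0: u_0=13/270 ∈ [0, 8/35) → index 0
j=1: u_1=43/270 ∈ [0, 8/35) → index 0
j=2: u_2=73/270 ∈ [8/35, 11/35) → index 1
j=3: u_3=103/270 ∈ [11/35, 3/7) → index 2
j=4: u_4=133/270 ∈ [3/7, 19/35) → index 3
j=5: u_5=163/270 ∈ [19/35, 26/35) → index 5
j=6: u_6=193/270 ∈ [19/35, 26/35) → index 5
j=7: u_7=223/270 ∈ [27/35, 32/35) → index 7
j=8: u_8=253/270 ∈ [32/35, 1) → index 8

0 0 1 2 3 5 5 7 8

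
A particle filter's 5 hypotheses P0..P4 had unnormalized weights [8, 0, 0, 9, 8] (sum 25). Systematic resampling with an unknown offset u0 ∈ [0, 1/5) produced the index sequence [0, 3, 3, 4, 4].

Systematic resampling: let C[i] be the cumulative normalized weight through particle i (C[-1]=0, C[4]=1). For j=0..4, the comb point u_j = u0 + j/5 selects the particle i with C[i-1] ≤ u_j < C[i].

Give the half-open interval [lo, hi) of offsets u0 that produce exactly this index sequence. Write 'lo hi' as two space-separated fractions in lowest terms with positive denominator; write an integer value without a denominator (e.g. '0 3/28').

3/25 1/5

C = [8/25, 8/25, 8/25, 17/25, 1]
j=0 picked index 0: u0 ∈ [0, 8/25)
j=1 picked index 3: u0 ∈ [3/25, 12/25)
j=2 picked index 3: u0 ∈ [-2/25, 7/25)
j=3 picked index 4: u0 ∈ [2/25, 2/5)
j=4 picked index 4: u0 ∈ [-3/25, 1/5)
intersection: [3/25, 1/5)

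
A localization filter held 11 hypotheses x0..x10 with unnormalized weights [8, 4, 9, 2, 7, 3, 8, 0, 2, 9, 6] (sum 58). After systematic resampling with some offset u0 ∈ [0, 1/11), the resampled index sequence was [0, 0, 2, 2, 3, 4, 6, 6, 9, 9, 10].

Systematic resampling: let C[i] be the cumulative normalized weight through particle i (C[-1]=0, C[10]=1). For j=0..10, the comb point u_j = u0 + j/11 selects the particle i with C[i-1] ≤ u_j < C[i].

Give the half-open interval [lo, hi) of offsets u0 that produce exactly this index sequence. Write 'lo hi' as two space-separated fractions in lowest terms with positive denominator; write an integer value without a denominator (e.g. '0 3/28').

8/319 21/638

C = [4/29, 6/29, 21/58, 23/58, 15/29, 33/58, 41/58, 41/58, 43/58, 26/29, 1]
j=0 picked index 0: u0 ∈ [0, 4/29)
j=1 picked index 0: u0 ∈ [-1/11, 15/319)
j=2 picked index 2: u0 ∈ [8/319, 115/638)
j=3 picked index 2: u0 ∈ [-21/319, 57/638)
j=4 picked index 3: u0 ∈ [-1/638, 21/638)
j=5 picked index 4: u0 ∈ [-37/638, 20/319)
j=6 picked index 6: u0 ∈ [15/638, 103/638)
j=7 picked index 6: u0 ∈ [-43/638, 45/638)
j=8 picked index 9: u0 ∈ [9/638, 54/319)
j=9 picked index 9: u0 ∈ [-49/638, 25/319)
j=10 picked index 10: u0 ∈ [-4/319, 1/11)
intersection: [8/319, 21/638)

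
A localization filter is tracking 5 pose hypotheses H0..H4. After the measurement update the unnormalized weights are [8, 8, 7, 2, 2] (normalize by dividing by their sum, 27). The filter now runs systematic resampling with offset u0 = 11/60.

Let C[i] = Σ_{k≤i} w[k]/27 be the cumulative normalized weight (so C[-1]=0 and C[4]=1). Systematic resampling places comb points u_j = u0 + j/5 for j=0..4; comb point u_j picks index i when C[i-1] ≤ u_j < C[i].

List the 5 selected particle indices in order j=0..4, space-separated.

C = [8/27, 16/27, 23/27, 25/27, 1]
j=0: u_0=11/60 ∈ [0, 8/27) → index 0
j=1: u_1=23/60 ∈ [8/27, 16/27) → index 1
j=2: u_2=7/12 ∈ [8/27, 16/27) → index 1
j=3: u_3=47/60 ∈ [16/27, 23/27) → index 2
j=4: u_4=59/60 ∈ [25/27, 1) → index 4

0 1 1 2 4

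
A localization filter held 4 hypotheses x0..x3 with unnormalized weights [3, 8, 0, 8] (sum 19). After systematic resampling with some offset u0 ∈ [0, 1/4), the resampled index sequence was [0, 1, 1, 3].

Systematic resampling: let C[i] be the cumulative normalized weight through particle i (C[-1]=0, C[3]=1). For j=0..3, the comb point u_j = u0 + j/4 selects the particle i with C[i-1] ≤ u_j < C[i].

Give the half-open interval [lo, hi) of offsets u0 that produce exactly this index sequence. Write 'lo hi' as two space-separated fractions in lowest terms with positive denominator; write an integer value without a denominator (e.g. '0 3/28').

0 3/38

C = [3/19, 11/19, 11/19, 1]
j=0 picked index 0: u0 ∈ [0, 3/19)
j=1 picked index 1: u0 ∈ [-7/76, 25/76)
j=2 picked index 1: u0 ∈ [-13/38, 3/38)
j=3 picked index 3: u0 ∈ [-13/76, 1/4)
intersection: [0, 3/38)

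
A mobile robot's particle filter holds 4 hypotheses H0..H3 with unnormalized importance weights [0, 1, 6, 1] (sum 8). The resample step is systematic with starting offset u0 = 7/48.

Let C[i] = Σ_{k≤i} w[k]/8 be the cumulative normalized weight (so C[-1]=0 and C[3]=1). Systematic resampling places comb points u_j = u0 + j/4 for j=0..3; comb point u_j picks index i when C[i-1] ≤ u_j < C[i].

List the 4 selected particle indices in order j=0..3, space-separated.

C = [0, 1/8, 7/8, 1]
j=0: u_0=7/48 ∈ [1/8, 7/8) → index 2
j=1: u_1=19/48 ∈ [1/8, 7/8) → index 2
j=2: u_2=31/48 ∈ [1/8, 7/8) → index 2
j=3: u_3=43/48 ∈ [7/8, 1) → index 3

2 2 2 3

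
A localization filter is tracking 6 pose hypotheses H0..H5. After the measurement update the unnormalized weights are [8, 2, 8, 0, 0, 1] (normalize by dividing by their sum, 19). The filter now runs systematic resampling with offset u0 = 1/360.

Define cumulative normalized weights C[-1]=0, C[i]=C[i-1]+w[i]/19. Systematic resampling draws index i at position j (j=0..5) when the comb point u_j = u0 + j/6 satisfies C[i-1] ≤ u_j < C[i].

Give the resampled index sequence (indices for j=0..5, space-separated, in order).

C = [8/19, 10/19, 18/19, 18/19, 18/19, 1]
j=0: u_0=1/360 ∈ [0, 8/19) → index 0
j=1: u_1=61/360 ∈ [0, 8/19) → index 0
j=2: u_2=121/360 ∈ [0, 8/19) → index 0
j=3: u_3=181/360 ∈ [8/19, 10/19) → index 1
j=4: u_4=241/360 ∈ [10/19, 18/19) → index 2
j=5: u_5=301/360 ∈ [10/19, 18/19) → index 2

0 0 0 1 2 2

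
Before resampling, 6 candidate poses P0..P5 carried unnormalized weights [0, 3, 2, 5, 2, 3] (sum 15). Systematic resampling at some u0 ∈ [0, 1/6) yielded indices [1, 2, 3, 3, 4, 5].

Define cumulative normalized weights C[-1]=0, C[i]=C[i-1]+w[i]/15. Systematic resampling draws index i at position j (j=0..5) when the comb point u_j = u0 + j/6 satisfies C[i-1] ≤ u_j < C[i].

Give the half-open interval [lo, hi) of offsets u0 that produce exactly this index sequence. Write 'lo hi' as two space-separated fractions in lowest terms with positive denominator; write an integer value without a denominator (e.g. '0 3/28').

C = [0, 1/5, 1/3, 2/3, 4/5, 1]
j=0 picked index 1: u0 ∈ [0, 1/5)
j=1 picked index 2: u0 ∈ [1/30, 1/6)
j=2 picked index 3: u0 ∈ [0, 1/3)
j=3 picked index 3: u0 ∈ [-1/6, 1/6)
j=4 picked index 4: u0 ∈ [0, 2/15)
j=5 picked index 5: u0 ∈ [-1/30, 1/6)
intersection: [1/30, 2/15)

1/30 2/15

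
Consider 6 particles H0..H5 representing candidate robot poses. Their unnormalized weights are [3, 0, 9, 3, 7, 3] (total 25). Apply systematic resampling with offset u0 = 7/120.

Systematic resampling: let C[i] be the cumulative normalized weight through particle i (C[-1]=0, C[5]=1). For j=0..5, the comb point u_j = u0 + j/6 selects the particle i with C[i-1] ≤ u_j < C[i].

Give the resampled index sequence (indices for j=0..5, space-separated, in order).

0 2 2 3 4 5

C = [3/25, 3/25, 12/25, 3/5, 22/25, 1]
j=0: u_0=7/120 ∈ [0, 3/25) → index 0
j=1: u_1=9/40 ∈ [3/25, 12/25) → index 2
j=2: u_2=47/120 ∈ [3/25, 12/25) → index 2
j=3: u_3=67/120 ∈ [12/25, 3/5) → index 3
j=4: u_4=29/40 ∈ [3/5, 22/25) → index 4
j=5: u_5=107/120 ∈ [22/25, 1) → index 5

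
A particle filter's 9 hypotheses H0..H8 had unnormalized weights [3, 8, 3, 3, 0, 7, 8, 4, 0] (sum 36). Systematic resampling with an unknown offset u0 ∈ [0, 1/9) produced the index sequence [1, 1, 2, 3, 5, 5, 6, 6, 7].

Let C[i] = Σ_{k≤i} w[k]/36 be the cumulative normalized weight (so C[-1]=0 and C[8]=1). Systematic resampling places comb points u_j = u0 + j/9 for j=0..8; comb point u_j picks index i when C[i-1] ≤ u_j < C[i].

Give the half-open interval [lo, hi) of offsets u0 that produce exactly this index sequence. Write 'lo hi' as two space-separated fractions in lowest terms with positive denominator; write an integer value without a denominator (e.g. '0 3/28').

1/12 1/9

C = [1/12, 11/36, 7/18, 17/36, 17/36, 2/3, 8/9, 1, 1]
j=0 picked index 1: u0 ∈ [1/12, 11/36)
j=1 picked index 1: u0 ∈ [-1/36, 7/36)
j=2 picked index 2: u0 ∈ [1/12, 1/6)
j=3 picked index 3: u0 ∈ [1/18, 5/36)
j=4 picked index 5: u0 ∈ [1/36, 2/9)
j=5 picked index 5: u0 ∈ [-1/12, 1/9)
j=6 picked index 6: u0 ∈ [0, 2/9)
j=7 picked index 6: u0 ∈ [-1/9, 1/9)
j=8 picked index 7: u0 ∈ [0, 1/9)
intersection: [1/12, 1/9)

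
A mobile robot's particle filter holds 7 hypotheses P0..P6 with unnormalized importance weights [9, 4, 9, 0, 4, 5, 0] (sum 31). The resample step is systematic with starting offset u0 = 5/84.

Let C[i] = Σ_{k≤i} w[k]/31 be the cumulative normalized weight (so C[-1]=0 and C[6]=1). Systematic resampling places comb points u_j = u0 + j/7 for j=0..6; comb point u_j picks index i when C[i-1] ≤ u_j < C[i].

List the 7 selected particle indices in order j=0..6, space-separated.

C = [9/31, 13/31, 22/31, 22/31, 26/31, 1, 1]
j=0: u_0=5/84 ∈ [0, 9/31) → index 0
j=1: u_1=17/84 ∈ [0, 9/31) → index 0
j=2: u_2=29/84 ∈ [9/31, 13/31) → index 1
j=3: u_3=41/84 ∈ [13/31, 22/31) → index 2
j=4: u_4=53/84 ∈ [13/31, 22/31) → index 2
j=5: u_5=65/84 ∈ [22/31, 26/31) → index 4
j=6: u_6=11/12 ∈ [26/31, 1) → index 5

0 0 1 2 2 4 5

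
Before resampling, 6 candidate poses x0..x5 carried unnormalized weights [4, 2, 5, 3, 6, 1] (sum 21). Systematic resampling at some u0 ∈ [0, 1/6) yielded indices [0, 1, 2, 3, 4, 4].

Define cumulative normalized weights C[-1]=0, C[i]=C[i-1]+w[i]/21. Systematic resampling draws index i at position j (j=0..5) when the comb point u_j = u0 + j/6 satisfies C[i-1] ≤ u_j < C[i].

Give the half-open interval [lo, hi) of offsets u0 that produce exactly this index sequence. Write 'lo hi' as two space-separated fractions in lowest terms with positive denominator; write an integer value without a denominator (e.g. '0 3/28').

1/42 5/42

C = [4/21, 2/7, 11/21, 2/3, 20/21, 1]
j=0 picked index 0: u0 ∈ [0, 4/21)
j=1 picked index 1: u0 ∈ [1/42, 5/42)
j=2 picked index 2: u0 ∈ [-1/21, 4/21)
j=3 picked index 3: u0 ∈ [1/42, 1/6)
j=4 picked index 4: u0 ∈ [0, 2/7)
j=5 picked index 4: u0 ∈ [-1/6, 5/42)
intersection: [1/42, 5/42)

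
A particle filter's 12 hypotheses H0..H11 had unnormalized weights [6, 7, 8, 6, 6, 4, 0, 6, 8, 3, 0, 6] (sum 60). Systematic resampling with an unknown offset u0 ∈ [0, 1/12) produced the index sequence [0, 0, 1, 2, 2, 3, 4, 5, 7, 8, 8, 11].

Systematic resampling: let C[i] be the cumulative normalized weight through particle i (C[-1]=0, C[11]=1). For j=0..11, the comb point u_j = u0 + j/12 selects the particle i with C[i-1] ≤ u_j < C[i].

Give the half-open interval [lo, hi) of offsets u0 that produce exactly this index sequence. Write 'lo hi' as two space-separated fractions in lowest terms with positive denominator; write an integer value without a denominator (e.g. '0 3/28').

0 1/60

C = [1/10, 13/60, 7/20, 9/20, 11/20, 37/60, 37/60, 43/60, 17/20, 9/10, 9/10, 1]
j=0 picked index 0: u0 ∈ [0, 1/10)
j=1 picked index 0: u0 ∈ [-1/12, 1/60)
j=2 picked index 1: u0 ∈ [-1/15, 1/20)
j=3 picked index 2: u0 ∈ [-1/30, 1/10)
j=4 picked index 2: u0 ∈ [-7/60, 1/60)
j=5 picked index 3: u0 ∈ [-1/15, 1/30)
j=6 picked index 4: u0 ∈ [-1/20, 1/20)
j=7 picked index 5: u0 ∈ [-1/30, 1/30)
j=8 picked index 7: u0 ∈ [-1/20, 1/20)
j=9 picked index 8: u0 ∈ [-1/30, 1/10)
j=10 picked index 8: u0 ∈ [-7/60, 1/60)
j=11 picked index 11: u0 ∈ [-1/60, 1/12)
intersection: [0, 1/60)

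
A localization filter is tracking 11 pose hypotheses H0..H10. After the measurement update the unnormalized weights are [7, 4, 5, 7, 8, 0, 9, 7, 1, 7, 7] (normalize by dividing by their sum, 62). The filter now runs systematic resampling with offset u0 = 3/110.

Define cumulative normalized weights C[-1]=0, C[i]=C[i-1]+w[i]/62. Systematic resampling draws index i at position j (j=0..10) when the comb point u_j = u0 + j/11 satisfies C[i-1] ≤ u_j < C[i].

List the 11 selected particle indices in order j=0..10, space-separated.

0 1 2 3 4 4 6 7 7 9 10

C = [7/62, 11/62, 8/31, 23/62, 1/2, 1/2, 20/31, 47/62, 24/31, 55/62, 1]
j=0: u_0=3/110 ∈ [0, 7/62) → index 0
j=1: u_1=13/110 ∈ [7/62, 11/62) → index 1
j=2: u_2=23/110 ∈ [11/62, 8/31) → index 2
j=3: u_3=3/10 ∈ [8/31, 23/62) → index 3
j=4: u_4=43/110 ∈ [23/62, 1/2) → index 4
j=5: u_5=53/110 ∈ [23/62, 1/2) → index 4
j=6: u_6=63/110 ∈ [1/2, 20/31) → index 6
j=7: u_7=73/110 ∈ [20/31, 47/62) → index 7
j=8: u_8=83/110 ∈ [20/31, 47/62) → index 7
j=9: u_9=93/110 ∈ [24/31, 55/62) → index 9
j=10: u_10=103/110 ∈ [55/62, 1) → index 10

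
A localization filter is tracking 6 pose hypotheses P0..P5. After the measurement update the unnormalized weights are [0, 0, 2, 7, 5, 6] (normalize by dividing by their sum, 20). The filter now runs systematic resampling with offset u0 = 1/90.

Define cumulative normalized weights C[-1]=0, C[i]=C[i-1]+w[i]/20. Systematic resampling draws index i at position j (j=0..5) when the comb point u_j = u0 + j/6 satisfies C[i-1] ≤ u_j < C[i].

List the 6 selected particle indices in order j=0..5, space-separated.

2 3 3 4 4 5

C = [0, 0, 1/10, 9/20, 7/10, 1]
j=0: u_0=1/90 ∈ [0, 1/10) → index 2
j=1: u_1=8/45 ∈ [1/10, 9/20) → index 3
j=2: u_2=31/90 ∈ [1/10, 9/20) → index 3
j=3: u_3=23/45 ∈ [9/20, 7/10) → index 4
j=4: u_4=61/90 ∈ [9/20, 7/10) → index 4
j=5: u_5=38/45 ∈ [7/10, 1) → index 5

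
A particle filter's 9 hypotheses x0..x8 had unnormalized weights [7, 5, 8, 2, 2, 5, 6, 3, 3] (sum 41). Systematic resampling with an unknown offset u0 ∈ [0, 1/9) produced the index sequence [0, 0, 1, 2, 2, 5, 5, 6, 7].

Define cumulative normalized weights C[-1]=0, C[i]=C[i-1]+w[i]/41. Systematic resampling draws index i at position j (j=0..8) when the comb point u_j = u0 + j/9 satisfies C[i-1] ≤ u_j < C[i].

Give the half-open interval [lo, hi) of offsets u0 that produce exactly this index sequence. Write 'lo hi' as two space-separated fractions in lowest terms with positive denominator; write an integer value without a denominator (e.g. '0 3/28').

11/369 14/369

C = [7/41, 12/41, 20/41, 22/41, 24/41, 29/41, 35/41, 38/41, 1]
j=0 picked index 0: u0 ∈ [0, 7/41)
j=1 picked index 0: u0 ∈ [-1/9, 22/369)
j=2 picked index 1: u0 ∈ [-19/369, 26/369)
j=3 picked index 2: u0 ∈ [-5/123, 19/123)
j=4 picked index 2: u0 ∈ [-56/369, 16/369)
j=5 picked index 5: u0 ∈ [11/369, 56/369)
j=6 picked index 5: u0 ∈ [-10/123, 5/123)
j=7 picked index 6: u0 ∈ [-26/369, 28/369)
j=8 picked index 7: u0 ∈ [-13/369, 14/369)
intersection: [11/369, 14/369)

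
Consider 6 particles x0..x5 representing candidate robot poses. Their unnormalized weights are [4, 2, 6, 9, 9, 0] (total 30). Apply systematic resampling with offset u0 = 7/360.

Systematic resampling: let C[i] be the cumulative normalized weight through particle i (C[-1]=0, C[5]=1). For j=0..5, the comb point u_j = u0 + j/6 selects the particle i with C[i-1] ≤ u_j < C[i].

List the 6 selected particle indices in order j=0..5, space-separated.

C = [2/15, 1/5, 2/5, 7/10, 1, 1]
j=0: u_0=7/360 ∈ [0, 2/15) → index 0
j=1: u_1=67/360 ∈ [2/15, 1/5) → index 1
j=2: u_2=127/360 ∈ [1/5, 2/5) → index 2
j=3: u_3=187/360 ∈ [2/5, 7/10) → index 3
j=4: u_4=247/360 ∈ [2/5, 7/10) → index 3
j=5: u_5=307/360 ∈ [7/10, 1) → index 4

0 1 2 3 3 4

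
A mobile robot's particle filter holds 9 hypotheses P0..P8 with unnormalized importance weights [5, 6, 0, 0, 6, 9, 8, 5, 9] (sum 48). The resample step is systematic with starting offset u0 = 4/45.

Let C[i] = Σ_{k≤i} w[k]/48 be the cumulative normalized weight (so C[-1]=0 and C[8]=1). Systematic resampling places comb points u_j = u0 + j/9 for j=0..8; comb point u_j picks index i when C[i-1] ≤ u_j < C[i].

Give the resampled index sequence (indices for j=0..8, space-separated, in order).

0 1 4 5 5 6 7 8 8

C = [5/48, 11/48, 11/48, 11/48, 17/48, 13/24, 17/24, 13/16, 1]
j=0: u_0=4/45 ∈ [0, 5/48) → index 0
j=1: u_1=1/5 ∈ [5/48, 11/48) → index 1
j=2: u_2=14/45 ∈ [11/48, 17/48) → index 4
j=3: u_3=19/45 ∈ [17/48, 13/24) → index 5
j=4: u_4=8/15 ∈ [17/48, 13/24) → index 5
j=5: u_5=29/45 ∈ [13/24, 17/24) → index 6
j=6: u_6=34/45 ∈ [17/24, 13/16) → index 7
j=7: u_7=13/15 ∈ [13/16, 1) → index 8
j=8: u_8=44/45 ∈ [13/16, 1) → index 8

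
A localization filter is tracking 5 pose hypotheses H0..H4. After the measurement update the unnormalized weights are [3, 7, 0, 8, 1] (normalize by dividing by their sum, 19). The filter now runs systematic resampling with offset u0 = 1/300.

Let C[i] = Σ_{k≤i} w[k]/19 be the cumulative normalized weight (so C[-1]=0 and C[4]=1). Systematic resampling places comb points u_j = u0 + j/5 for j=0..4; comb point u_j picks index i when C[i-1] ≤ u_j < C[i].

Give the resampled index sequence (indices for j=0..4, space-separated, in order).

0 1 1 3 3

C = [3/19, 10/19, 10/19, 18/19, 1]
j=0: u_0=1/300 ∈ [0, 3/19) → index 0
j=1: u_1=61/300 ∈ [3/19, 10/19) → index 1
j=2: u_2=121/300 ∈ [3/19, 10/19) → index 1
j=3: u_3=181/300 ∈ [10/19, 18/19) → index 3
j=4: u_4=241/300 ∈ [10/19, 18/19) → index 3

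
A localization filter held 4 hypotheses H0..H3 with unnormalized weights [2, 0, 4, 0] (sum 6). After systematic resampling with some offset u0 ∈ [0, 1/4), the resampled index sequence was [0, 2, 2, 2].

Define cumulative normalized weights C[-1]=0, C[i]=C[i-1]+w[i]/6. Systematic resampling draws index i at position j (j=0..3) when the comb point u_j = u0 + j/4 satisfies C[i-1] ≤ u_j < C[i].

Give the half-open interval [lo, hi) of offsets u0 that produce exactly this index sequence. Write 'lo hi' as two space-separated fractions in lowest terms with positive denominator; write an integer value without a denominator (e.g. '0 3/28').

1/12 1/4

C = [1/3, 1/3, 1, 1]
j=0 picked index 0: u0 ∈ [0, 1/3)
j=1 picked index 2: u0 ∈ [1/12, 3/4)
j=2 picked index 2: u0 ∈ [-1/6, 1/2)
j=3 picked index 2: u0 ∈ [-5/12, 1/4)
intersection: [1/12, 1/4)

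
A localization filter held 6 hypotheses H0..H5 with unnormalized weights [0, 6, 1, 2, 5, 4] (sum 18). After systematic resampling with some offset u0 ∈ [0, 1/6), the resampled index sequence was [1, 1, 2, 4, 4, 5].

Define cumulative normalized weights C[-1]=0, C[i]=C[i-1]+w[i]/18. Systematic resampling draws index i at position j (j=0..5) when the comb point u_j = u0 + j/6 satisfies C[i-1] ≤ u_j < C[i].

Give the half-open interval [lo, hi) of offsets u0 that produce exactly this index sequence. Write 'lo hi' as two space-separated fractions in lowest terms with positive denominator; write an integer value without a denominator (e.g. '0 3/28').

C = [0, 1/3, 7/18, 1/2, 7/9, 1]
j=0 picked index 1: u0 ∈ [0, 1/3)
j=1 picked index 1: u0 ∈ [-1/6, 1/6)
j=2 picked index 2: u0 ∈ [0, 1/18)
j=3 picked index 4: u0 ∈ [0, 5/18)
j=4 picked index 4: u0 ∈ [-1/6, 1/9)
j=5 picked index 5: u0 ∈ [-1/18, 1/6)
intersection: [0, 1/18)

0 1/18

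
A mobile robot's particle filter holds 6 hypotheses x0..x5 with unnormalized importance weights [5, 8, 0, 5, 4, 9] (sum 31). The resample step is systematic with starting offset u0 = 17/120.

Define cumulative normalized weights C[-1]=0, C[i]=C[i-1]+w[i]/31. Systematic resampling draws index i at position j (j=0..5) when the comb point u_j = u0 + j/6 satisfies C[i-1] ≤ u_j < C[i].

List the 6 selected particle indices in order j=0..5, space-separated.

C = [5/31, 13/31, 13/31, 18/31, 22/31, 1]
j=0: u_0=17/120 ∈ [0, 5/31) → index 0
j=1: u_1=37/120 ∈ [5/31, 13/31) → index 1
j=2: u_2=19/40 ∈ [13/31, 18/31) → index 3
j=3: u_3=77/120 ∈ [18/31, 22/31) → index 4
j=4: u_4=97/120 ∈ [22/31, 1) → index 5
j=5: u_5=39/40 ∈ [22/31, 1) → index 5

0 1 3 4 5 5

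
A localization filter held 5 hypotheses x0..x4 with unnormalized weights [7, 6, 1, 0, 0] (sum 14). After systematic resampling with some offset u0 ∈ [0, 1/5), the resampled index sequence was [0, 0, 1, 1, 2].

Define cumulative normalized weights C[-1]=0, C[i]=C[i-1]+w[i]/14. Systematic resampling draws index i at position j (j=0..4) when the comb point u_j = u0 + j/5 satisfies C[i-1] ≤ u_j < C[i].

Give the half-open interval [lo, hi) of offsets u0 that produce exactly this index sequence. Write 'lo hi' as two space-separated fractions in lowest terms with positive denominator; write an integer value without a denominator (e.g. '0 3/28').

C = [1/2, 13/14, 1, 1, 1]
j=0 picked index 0: u0 ∈ [0, 1/2)
j=1 picked index 0: u0 ∈ [-1/5, 3/10)
j=2 picked index 1: u0 ∈ [1/10, 37/70)
j=3 picked index 1: u0 ∈ [-1/10, 23/70)
j=4 picked index 2: u0 ∈ [9/70, 1/5)
intersection: [9/70, 1/5)

9/70 1/5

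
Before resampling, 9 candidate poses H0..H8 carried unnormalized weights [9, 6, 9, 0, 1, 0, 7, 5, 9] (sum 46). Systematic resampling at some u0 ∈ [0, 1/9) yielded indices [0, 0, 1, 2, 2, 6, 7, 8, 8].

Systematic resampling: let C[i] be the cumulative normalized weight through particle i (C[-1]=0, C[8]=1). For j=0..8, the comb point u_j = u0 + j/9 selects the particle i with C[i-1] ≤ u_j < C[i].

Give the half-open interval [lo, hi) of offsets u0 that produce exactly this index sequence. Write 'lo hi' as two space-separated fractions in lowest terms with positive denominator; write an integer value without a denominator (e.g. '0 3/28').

C = [9/46, 15/46, 12/23, 12/23, 25/46, 25/46, 16/23, 37/46, 1]
j=0 picked index 0: u0 ∈ [0, 9/46)
j=1 picked index 0: u0 ∈ [-1/9, 35/414)
j=2 picked index 1: u0 ∈ [-11/414, 43/414)
j=3 picked index 2: u0 ∈ [-1/138, 13/69)
j=4 picked index 2: u0 ∈ [-49/414, 16/207)
j=5 picked index 6: u0 ∈ [-5/414, 29/207)
j=6 picked index 7: u0 ∈ [2/69, 19/138)
j=7 picked index 8: u0 ∈ [11/414, 2/9)
j=8 picked index 8: u0 ∈ [-35/414, 1/9)
intersection: [2/69, 16/207)

2/69 16/207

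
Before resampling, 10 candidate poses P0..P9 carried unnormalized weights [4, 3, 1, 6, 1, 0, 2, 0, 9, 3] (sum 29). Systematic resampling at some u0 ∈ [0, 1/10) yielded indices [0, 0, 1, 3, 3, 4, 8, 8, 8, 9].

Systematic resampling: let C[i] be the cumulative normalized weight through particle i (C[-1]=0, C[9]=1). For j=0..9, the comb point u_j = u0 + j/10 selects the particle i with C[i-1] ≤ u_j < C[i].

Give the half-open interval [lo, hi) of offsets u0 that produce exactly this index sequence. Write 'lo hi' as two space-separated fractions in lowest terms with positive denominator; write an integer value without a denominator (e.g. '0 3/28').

0 1/58

C = [4/29, 7/29, 8/29, 14/29, 15/29, 15/29, 17/29, 17/29, 26/29, 1]
j=0 picked index 0: u0 ∈ [0, 4/29)
j=1 picked index 0: u0 ∈ [-1/10, 11/290)
j=2 picked index 1: u0 ∈ [-9/145, 6/145)
j=3 picked index 3: u0 ∈ [-7/290, 53/290)
j=4 picked index 3: u0 ∈ [-18/145, 12/145)
j=5 picked index 4: u0 ∈ [-1/58, 1/58)
j=6 picked index 8: u0 ∈ [-2/145, 43/145)
j=7 picked index 8: u0 ∈ [-33/290, 57/290)
j=8 picked index 8: u0 ∈ [-31/145, 14/145)
j=9 picked index 9: u0 ∈ [-1/290, 1/10)
intersection: [0, 1/58)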